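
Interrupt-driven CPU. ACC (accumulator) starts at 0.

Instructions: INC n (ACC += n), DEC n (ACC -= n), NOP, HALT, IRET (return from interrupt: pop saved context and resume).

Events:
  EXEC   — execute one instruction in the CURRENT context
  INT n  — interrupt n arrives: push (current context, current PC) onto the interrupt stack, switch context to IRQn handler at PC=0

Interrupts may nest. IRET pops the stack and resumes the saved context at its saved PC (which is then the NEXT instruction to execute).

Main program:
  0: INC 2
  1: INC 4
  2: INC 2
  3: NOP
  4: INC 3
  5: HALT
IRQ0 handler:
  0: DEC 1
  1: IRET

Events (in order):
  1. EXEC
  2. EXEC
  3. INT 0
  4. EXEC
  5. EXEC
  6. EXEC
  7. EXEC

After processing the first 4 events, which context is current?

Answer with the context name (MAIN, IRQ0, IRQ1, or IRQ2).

Event 1 (EXEC): [MAIN] PC=0: INC 2 -> ACC=2
Event 2 (EXEC): [MAIN] PC=1: INC 4 -> ACC=6
Event 3 (INT 0): INT 0 arrives: push (MAIN, PC=2), enter IRQ0 at PC=0 (depth now 1)
Event 4 (EXEC): [IRQ0] PC=0: DEC 1 -> ACC=5

Answer: IRQ0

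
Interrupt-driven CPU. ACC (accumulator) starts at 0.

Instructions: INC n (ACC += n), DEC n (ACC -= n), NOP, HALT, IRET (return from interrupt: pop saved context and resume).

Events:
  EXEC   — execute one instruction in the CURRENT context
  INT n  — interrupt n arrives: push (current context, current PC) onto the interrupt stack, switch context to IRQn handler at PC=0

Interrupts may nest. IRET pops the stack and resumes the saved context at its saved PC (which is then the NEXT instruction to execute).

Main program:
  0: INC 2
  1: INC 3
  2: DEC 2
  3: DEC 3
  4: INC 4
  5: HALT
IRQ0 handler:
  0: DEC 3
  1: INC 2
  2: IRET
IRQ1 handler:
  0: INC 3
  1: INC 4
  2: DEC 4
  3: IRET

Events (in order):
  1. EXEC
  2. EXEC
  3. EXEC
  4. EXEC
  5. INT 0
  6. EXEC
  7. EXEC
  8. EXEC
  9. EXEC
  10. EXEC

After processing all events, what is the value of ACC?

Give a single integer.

Event 1 (EXEC): [MAIN] PC=0: INC 2 -> ACC=2
Event 2 (EXEC): [MAIN] PC=1: INC 3 -> ACC=5
Event 3 (EXEC): [MAIN] PC=2: DEC 2 -> ACC=3
Event 4 (EXEC): [MAIN] PC=3: DEC 3 -> ACC=0
Event 5 (INT 0): INT 0 arrives: push (MAIN, PC=4), enter IRQ0 at PC=0 (depth now 1)
Event 6 (EXEC): [IRQ0] PC=0: DEC 3 -> ACC=-3
Event 7 (EXEC): [IRQ0] PC=1: INC 2 -> ACC=-1
Event 8 (EXEC): [IRQ0] PC=2: IRET -> resume MAIN at PC=4 (depth now 0)
Event 9 (EXEC): [MAIN] PC=4: INC 4 -> ACC=3
Event 10 (EXEC): [MAIN] PC=5: HALT

Answer: 3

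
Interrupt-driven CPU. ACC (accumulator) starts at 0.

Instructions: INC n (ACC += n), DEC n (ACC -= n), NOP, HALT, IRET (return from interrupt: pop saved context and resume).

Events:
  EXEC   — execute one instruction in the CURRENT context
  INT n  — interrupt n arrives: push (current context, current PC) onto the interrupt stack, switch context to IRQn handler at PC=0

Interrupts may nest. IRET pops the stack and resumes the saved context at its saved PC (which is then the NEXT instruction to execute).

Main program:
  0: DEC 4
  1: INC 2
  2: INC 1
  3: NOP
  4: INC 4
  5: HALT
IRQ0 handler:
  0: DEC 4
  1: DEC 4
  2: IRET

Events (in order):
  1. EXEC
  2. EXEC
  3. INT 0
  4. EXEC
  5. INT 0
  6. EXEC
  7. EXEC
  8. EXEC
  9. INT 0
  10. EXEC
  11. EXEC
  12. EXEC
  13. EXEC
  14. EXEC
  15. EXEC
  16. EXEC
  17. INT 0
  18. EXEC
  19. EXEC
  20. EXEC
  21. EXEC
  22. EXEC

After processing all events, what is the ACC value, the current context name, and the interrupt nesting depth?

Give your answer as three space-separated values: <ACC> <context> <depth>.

Answer: -29 MAIN 0

Derivation:
Event 1 (EXEC): [MAIN] PC=0: DEC 4 -> ACC=-4
Event 2 (EXEC): [MAIN] PC=1: INC 2 -> ACC=-2
Event 3 (INT 0): INT 0 arrives: push (MAIN, PC=2), enter IRQ0 at PC=0 (depth now 1)
Event 4 (EXEC): [IRQ0] PC=0: DEC 4 -> ACC=-6
Event 5 (INT 0): INT 0 arrives: push (IRQ0, PC=1), enter IRQ0 at PC=0 (depth now 2)
Event 6 (EXEC): [IRQ0] PC=0: DEC 4 -> ACC=-10
Event 7 (EXEC): [IRQ0] PC=1: DEC 4 -> ACC=-14
Event 8 (EXEC): [IRQ0] PC=2: IRET -> resume IRQ0 at PC=1 (depth now 1)
Event 9 (INT 0): INT 0 arrives: push (IRQ0, PC=1), enter IRQ0 at PC=0 (depth now 2)
Event 10 (EXEC): [IRQ0] PC=0: DEC 4 -> ACC=-18
Event 11 (EXEC): [IRQ0] PC=1: DEC 4 -> ACC=-22
Event 12 (EXEC): [IRQ0] PC=2: IRET -> resume IRQ0 at PC=1 (depth now 1)
Event 13 (EXEC): [IRQ0] PC=1: DEC 4 -> ACC=-26
Event 14 (EXEC): [IRQ0] PC=2: IRET -> resume MAIN at PC=2 (depth now 0)
Event 15 (EXEC): [MAIN] PC=2: INC 1 -> ACC=-25
Event 16 (EXEC): [MAIN] PC=3: NOP
Event 17 (INT 0): INT 0 arrives: push (MAIN, PC=4), enter IRQ0 at PC=0 (depth now 1)
Event 18 (EXEC): [IRQ0] PC=0: DEC 4 -> ACC=-29
Event 19 (EXEC): [IRQ0] PC=1: DEC 4 -> ACC=-33
Event 20 (EXEC): [IRQ0] PC=2: IRET -> resume MAIN at PC=4 (depth now 0)
Event 21 (EXEC): [MAIN] PC=4: INC 4 -> ACC=-29
Event 22 (EXEC): [MAIN] PC=5: HALT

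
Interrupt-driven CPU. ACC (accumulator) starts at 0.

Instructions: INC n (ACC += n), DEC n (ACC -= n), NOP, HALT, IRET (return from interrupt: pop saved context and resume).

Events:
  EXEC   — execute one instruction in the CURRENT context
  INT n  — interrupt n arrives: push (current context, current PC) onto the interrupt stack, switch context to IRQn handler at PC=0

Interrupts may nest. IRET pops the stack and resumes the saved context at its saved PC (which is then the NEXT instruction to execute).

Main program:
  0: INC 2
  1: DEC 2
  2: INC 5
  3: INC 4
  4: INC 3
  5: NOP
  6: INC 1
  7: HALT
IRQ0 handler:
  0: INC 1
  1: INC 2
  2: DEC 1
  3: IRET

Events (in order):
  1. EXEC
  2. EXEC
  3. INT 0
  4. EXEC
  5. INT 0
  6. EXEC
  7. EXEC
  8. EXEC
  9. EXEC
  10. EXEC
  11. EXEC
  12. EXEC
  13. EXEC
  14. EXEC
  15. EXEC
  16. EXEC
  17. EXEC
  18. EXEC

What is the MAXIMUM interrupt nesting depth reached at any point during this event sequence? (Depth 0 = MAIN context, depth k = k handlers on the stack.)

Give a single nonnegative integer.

Answer: 2

Derivation:
Event 1 (EXEC): [MAIN] PC=0: INC 2 -> ACC=2 [depth=0]
Event 2 (EXEC): [MAIN] PC=1: DEC 2 -> ACC=0 [depth=0]
Event 3 (INT 0): INT 0 arrives: push (MAIN, PC=2), enter IRQ0 at PC=0 (depth now 1) [depth=1]
Event 4 (EXEC): [IRQ0] PC=0: INC 1 -> ACC=1 [depth=1]
Event 5 (INT 0): INT 0 arrives: push (IRQ0, PC=1), enter IRQ0 at PC=0 (depth now 2) [depth=2]
Event 6 (EXEC): [IRQ0] PC=0: INC 1 -> ACC=2 [depth=2]
Event 7 (EXEC): [IRQ0] PC=1: INC 2 -> ACC=4 [depth=2]
Event 8 (EXEC): [IRQ0] PC=2: DEC 1 -> ACC=3 [depth=2]
Event 9 (EXEC): [IRQ0] PC=3: IRET -> resume IRQ0 at PC=1 (depth now 1) [depth=1]
Event 10 (EXEC): [IRQ0] PC=1: INC 2 -> ACC=5 [depth=1]
Event 11 (EXEC): [IRQ0] PC=2: DEC 1 -> ACC=4 [depth=1]
Event 12 (EXEC): [IRQ0] PC=3: IRET -> resume MAIN at PC=2 (depth now 0) [depth=0]
Event 13 (EXEC): [MAIN] PC=2: INC 5 -> ACC=9 [depth=0]
Event 14 (EXEC): [MAIN] PC=3: INC 4 -> ACC=13 [depth=0]
Event 15 (EXEC): [MAIN] PC=4: INC 3 -> ACC=16 [depth=0]
Event 16 (EXEC): [MAIN] PC=5: NOP [depth=0]
Event 17 (EXEC): [MAIN] PC=6: INC 1 -> ACC=17 [depth=0]
Event 18 (EXEC): [MAIN] PC=7: HALT [depth=0]
Max depth observed: 2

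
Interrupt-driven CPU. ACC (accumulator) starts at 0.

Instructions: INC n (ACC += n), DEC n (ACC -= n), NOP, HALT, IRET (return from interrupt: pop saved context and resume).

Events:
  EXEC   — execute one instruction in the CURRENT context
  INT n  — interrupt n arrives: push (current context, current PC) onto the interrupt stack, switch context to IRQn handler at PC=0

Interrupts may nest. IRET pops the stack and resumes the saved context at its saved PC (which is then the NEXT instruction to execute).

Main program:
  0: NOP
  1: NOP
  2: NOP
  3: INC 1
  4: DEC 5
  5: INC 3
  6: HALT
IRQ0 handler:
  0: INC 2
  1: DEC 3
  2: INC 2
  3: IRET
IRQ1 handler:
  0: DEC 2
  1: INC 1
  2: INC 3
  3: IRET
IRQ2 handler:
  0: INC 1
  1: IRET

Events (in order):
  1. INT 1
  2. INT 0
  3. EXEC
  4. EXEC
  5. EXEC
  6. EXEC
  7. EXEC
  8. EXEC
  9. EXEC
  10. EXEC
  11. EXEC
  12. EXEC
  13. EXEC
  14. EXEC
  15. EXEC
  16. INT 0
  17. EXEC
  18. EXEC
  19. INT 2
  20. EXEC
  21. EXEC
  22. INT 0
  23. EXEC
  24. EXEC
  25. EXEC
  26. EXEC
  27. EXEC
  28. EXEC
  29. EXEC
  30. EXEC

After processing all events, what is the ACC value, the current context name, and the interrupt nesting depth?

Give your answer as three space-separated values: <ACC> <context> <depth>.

Answer: 5 MAIN 0

Derivation:
Event 1 (INT 1): INT 1 arrives: push (MAIN, PC=0), enter IRQ1 at PC=0 (depth now 1)
Event 2 (INT 0): INT 0 arrives: push (IRQ1, PC=0), enter IRQ0 at PC=0 (depth now 2)
Event 3 (EXEC): [IRQ0] PC=0: INC 2 -> ACC=2
Event 4 (EXEC): [IRQ0] PC=1: DEC 3 -> ACC=-1
Event 5 (EXEC): [IRQ0] PC=2: INC 2 -> ACC=1
Event 6 (EXEC): [IRQ0] PC=3: IRET -> resume IRQ1 at PC=0 (depth now 1)
Event 7 (EXEC): [IRQ1] PC=0: DEC 2 -> ACC=-1
Event 8 (EXEC): [IRQ1] PC=1: INC 1 -> ACC=0
Event 9 (EXEC): [IRQ1] PC=2: INC 3 -> ACC=3
Event 10 (EXEC): [IRQ1] PC=3: IRET -> resume MAIN at PC=0 (depth now 0)
Event 11 (EXEC): [MAIN] PC=0: NOP
Event 12 (EXEC): [MAIN] PC=1: NOP
Event 13 (EXEC): [MAIN] PC=2: NOP
Event 14 (EXEC): [MAIN] PC=3: INC 1 -> ACC=4
Event 15 (EXEC): [MAIN] PC=4: DEC 5 -> ACC=-1
Event 16 (INT 0): INT 0 arrives: push (MAIN, PC=5), enter IRQ0 at PC=0 (depth now 1)
Event 17 (EXEC): [IRQ0] PC=0: INC 2 -> ACC=1
Event 18 (EXEC): [IRQ0] PC=1: DEC 3 -> ACC=-2
Event 19 (INT 2): INT 2 arrives: push (IRQ0, PC=2), enter IRQ2 at PC=0 (depth now 2)
Event 20 (EXEC): [IRQ2] PC=0: INC 1 -> ACC=-1
Event 21 (EXEC): [IRQ2] PC=1: IRET -> resume IRQ0 at PC=2 (depth now 1)
Event 22 (INT 0): INT 0 arrives: push (IRQ0, PC=2), enter IRQ0 at PC=0 (depth now 2)
Event 23 (EXEC): [IRQ0] PC=0: INC 2 -> ACC=1
Event 24 (EXEC): [IRQ0] PC=1: DEC 3 -> ACC=-2
Event 25 (EXEC): [IRQ0] PC=2: INC 2 -> ACC=0
Event 26 (EXEC): [IRQ0] PC=3: IRET -> resume IRQ0 at PC=2 (depth now 1)
Event 27 (EXEC): [IRQ0] PC=2: INC 2 -> ACC=2
Event 28 (EXEC): [IRQ0] PC=3: IRET -> resume MAIN at PC=5 (depth now 0)
Event 29 (EXEC): [MAIN] PC=5: INC 3 -> ACC=5
Event 30 (EXEC): [MAIN] PC=6: HALT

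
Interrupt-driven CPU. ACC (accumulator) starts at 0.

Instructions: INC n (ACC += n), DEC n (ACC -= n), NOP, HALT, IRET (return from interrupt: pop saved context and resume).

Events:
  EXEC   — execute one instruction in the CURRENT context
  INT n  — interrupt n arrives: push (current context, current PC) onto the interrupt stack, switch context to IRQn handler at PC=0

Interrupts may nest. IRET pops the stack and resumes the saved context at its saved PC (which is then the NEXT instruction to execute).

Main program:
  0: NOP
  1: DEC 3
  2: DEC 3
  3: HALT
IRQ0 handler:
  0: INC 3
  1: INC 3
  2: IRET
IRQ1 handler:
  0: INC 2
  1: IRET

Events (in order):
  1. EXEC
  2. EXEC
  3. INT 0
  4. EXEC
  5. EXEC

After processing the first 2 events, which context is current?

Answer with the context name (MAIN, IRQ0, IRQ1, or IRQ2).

Event 1 (EXEC): [MAIN] PC=0: NOP
Event 2 (EXEC): [MAIN] PC=1: DEC 3 -> ACC=-3

Answer: MAIN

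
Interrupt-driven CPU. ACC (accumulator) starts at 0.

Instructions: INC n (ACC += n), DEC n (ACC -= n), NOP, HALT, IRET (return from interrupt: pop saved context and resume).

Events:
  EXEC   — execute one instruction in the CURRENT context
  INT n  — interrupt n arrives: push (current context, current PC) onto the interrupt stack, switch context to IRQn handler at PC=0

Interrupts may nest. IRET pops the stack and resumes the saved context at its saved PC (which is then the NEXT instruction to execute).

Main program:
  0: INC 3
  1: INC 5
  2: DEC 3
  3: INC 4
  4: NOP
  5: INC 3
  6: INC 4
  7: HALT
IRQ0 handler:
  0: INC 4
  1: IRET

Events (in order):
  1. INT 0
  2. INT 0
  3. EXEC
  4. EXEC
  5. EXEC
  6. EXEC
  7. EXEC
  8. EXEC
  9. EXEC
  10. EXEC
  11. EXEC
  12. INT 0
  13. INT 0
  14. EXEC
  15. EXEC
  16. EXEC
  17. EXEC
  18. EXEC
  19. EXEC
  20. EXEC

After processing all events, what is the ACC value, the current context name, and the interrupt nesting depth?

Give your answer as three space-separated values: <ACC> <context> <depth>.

Event 1 (INT 0): INT 0 arrives: push (MAIN, PC=0), enter IRQ0 at PC=0 (depth now 1)
Event 2 (INT 0): INT 0 arrives: push (IRQ0, PC=0), enter IRQ0 at PC=0 (depth now 2)
Event 3 (EXEC): [IRQ0] PC=0: INC 4 -> ACC=4
Event 4 (EXEC): [IRQ0] PC=1: IRET -> resume IRQ0 at PC=0 (depth now 1)
Event 5 (EXEC): [IRQ0] PC=0: INC 4 -> ACC=8
Event 6 (EXEC): [IRQ0] PC=1: IRET -> resume MAIN at PC=0 (depth now 0)
Event 7 (EXEC): [MAIN] PC=0: INC 3 -> ACC=11
Event 8 (EXEC): [MAIN] PC=1: INC 5 -> ACC=16
Event 9 (EXEC): [MAIN] PC=2: DEC 3 -> ACC=13
Event 10 (EXEC): [MAIN] PC=3: INC 4 -> ACC=17
Event 11 (EXEC): [MAIN] PC=4: NOP
Event 12 (INT 0): INT 0 arrives: push (MAIN, PC=5), enter IRQ0 at PC=0 (depth now 1)
Event 13 (INT 0): INT 0 arrives: push (IRQ0, PC=0), enter IRQ0 at PC=0 (depth now 2)
Event 14 (EXEC): [IRQ0] PC=0: INC 4 -> ACC=21
Event 15 (EXEC): [IRQ0] PC=1: IRET -> resume IRQ0 at PC=0 (depth now 1)
Event 16 (EXEC): [IRQ0] PC=0: INC 4 -> ACC=25
Event 17 (EXEC): [IRQ0] PC=1: IRET -> resume MAIN at PC=5 (depth now 0)
Event 18 (EXEC): [MAIN] PC=5: INC 3 -> ACC=28
Event 19 (EXEC): [MAIN] PC=6: INC 4 -> ACC=32
Event 20 (EXEC): [MAIN] PC=7: HALT

Answer: 32 MAIN 0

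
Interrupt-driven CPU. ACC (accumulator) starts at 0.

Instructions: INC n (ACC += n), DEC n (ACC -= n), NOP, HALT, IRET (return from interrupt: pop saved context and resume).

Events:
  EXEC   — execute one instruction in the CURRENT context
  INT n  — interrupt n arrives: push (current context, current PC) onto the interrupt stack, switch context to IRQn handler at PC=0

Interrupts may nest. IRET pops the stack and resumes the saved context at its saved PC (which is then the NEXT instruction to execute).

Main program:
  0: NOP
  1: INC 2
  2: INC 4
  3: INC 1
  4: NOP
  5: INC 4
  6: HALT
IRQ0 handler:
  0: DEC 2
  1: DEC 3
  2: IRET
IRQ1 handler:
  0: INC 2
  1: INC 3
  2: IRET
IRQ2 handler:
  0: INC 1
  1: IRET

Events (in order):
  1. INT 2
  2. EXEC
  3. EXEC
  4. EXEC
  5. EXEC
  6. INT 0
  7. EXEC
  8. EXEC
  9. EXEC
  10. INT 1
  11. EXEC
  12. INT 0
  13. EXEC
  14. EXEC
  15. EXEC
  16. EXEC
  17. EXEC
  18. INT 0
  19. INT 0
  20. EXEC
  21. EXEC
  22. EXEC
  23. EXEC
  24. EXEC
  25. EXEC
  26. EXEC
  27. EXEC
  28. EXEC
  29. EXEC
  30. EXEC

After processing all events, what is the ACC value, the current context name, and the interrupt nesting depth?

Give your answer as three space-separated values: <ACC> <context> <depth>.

Event 1 (INT 2): INT 2 arrives: push (MAIN, PC=0), enter IRQ2 at PC=0 (depth now 1)
Event 2 (EXEC): [IRQ2] PC=0: INC 1 -> ACC=1
Event 3 (EXEC): [IRQ2] PC=1: IRET -> resume MAIN at PC=0 (depth now 0)
Event 4 (EXEC): [MAIN] PC=0: NOP
Event 5 (EXEC): [MAIN] PC=1: INC 2 -> ACC=3
Event 6 (INT 0): INT 0 arrives: push (MAIN, PC=2), enter IRQ0 at PC=0 (depth now 1)
Event 7 (EXEC): [IRQ0] PC=0: DEC 2 -> ACC=1
Event 8 (EXEC): [IRQ0] PC=1: DEC 3 -> ACC=-2
Event 9 (EXEC): [IRQ0] PC=2: IRET -> resume MAIN at PC=2 (depth now 0)
Event 10 (INT 1): INT 1 arrives: push (MAIN, PC=2), enter IRQ1 at PC=0 (depth now 1)
Event 11 (EXEC): [IRQ1] PC=0: INC 2 -> ACC=0
Event 12 (INT 0): INT 0 arrives: push (IRQ1, PC=1), enter IRQ0 at PC=0 (depth now 2)
Event 13 (EXEC): [IRQ0] PC=0: DEC 2 -> ACC=-2
Event 14 (EXEC): [IRQ0] PC=1: DEC 3 -> ACC=-5
Event 15 (EXEC): [IRQ0] PC=2: IRET -> resume IRQ1 at PC=1 (depth now 1)
Event 16 (EXEC): [IRQ1] PC=1: INC 3 -> ACC=-2
Event 17 (EXEC): [IRQ1] PC=2: IRET -> resume MAIN at PC=2 (depth now 0)
Event 18 (INT 0): INT 0 arrives: push (MAIN, PC=2), enter IRQ0 at PC=0 (depth now 1)
Event 19 (INT 0): INT 0 arrives: push (IRQ0, PC=0), enter IRQ0 at PC=0 (depth now 2)
Event 20 (EXEC): [IRQ0] PC=0: DEC 2 -> ACC=-4
Event 21 (EXEC): [IRQ0] PC=1: DEC 3 -> ACC=-7
Event 22 (EXEC): [IRQ0] PC=2: IRET -> resume IRQ0 at PC=0 (depth now 1)
Event 23 (EXEC): [IRQ0] PC=0: DEC 2 -> ACC=-9
Event 24 (EXEC): [IRQ0] PC=1: DEC 3 -> ACC=-12
Event 25 (EXEC): [IRQ0] PC=2: IRET -> resume MAIN at PC=2 (depth now 0)
Event 26 (EXEC): [MAIN] PC=2: INC 4 -> ACC=-8
Event 27 (EXEC): [MAIN] PC=3: INC 1 -> ACC=-7
Event 28 (EXEC): [MAIN] PC=4: NOP
Event 29 (EXEC): [MAIN] PC=5: INC 4 -> ACC=-3
Event 30 (EXEC): [MAIN] PC=6: HALT

Answer: -3 MAIN 0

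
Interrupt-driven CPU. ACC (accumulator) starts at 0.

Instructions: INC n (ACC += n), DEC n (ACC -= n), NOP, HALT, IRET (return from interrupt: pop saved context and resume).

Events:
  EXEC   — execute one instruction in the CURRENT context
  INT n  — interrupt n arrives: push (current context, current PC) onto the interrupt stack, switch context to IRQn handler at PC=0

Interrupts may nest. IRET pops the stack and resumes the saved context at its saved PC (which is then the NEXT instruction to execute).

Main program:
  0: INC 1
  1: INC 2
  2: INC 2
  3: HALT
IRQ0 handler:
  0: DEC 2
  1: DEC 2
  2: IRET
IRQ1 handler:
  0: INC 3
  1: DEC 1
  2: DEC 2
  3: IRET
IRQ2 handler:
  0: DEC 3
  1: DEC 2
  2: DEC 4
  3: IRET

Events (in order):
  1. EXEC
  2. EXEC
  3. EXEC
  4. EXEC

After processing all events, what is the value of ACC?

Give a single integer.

Answer: 5

Derivation:
Event 1 (EXEC): [MAIN] PC=0: INC 1 -> ACC=1
Event 2 (EXEC): [MAIN] PC=1: INC 2 -> ACC=3
Event 3 (EXEC): [MAIN] PC=2: INC 2 -> ACC=5
Event 4 (EXEC): [MAIN] PC=3: HALT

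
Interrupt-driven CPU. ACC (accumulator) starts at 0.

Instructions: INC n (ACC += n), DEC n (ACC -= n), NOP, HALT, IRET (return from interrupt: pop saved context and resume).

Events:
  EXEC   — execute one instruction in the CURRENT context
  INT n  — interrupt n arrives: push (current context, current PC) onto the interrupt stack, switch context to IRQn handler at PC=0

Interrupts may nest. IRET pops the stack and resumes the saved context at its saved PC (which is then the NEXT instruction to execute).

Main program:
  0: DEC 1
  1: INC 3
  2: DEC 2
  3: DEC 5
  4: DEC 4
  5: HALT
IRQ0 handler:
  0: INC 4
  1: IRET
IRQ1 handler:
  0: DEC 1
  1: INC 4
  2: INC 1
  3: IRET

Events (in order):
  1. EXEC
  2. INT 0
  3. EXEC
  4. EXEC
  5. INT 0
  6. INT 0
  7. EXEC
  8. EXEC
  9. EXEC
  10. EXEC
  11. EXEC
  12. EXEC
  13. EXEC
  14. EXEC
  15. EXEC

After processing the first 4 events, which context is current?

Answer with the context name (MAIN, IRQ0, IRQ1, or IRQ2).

Answer: MAIN

Derivation:
Event 1 (EXEC): [MAIN] PC=0: DEC 1 -> ACC=-1
Event 2 (INT 0): INT 0 arrives: push (MAIN, PC=1), enter IRQ0 at PC=0 (depth now 1)
Event 3 (EXEC): [IRQ0] PC=0: INC 4 -> ACC=3
Event 4 (EXEC): [IRQ0] PC=1: IRET -> resume MAIN at PC=1 (depth now 0)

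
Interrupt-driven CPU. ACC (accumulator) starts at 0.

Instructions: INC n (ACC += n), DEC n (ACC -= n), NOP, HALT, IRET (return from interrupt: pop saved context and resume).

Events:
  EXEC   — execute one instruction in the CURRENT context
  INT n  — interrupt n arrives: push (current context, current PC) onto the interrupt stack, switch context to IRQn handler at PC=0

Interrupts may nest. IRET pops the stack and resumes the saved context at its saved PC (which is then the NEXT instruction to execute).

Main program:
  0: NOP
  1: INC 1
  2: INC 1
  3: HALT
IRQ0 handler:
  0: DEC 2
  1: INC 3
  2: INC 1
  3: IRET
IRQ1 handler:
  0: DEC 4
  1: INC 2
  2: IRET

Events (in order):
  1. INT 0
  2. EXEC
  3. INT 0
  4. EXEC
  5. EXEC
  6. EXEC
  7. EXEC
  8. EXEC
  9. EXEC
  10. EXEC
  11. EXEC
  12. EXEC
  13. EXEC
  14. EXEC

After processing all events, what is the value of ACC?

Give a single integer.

Answer: 6

Derivation:
Event 1 (INT 0): INT 0 arrives: push (MAIN, PC=0), enter IRQ0 at PC=0 (depth now 1)
Event 2 (EXEC): [IRQ0] PC=0: DEC 2 -> ACC=-2
Event 3 (INT 0): INT 0 arrives: push (IRQ0, PC=1), enter IRQ0 at PC=0 (depth now 2)
Event 4 (EXEC): [IRQ0] PC=0: DEC 2 -> ACC=-4
Event 5 (EXEC): [IRQ0] PC=1: INC 3 -> ACC=-1
Event 6 (EXEC): [IRQ0] PC=2: INC 1 -> ACC=0
Event 7 (EXEC): [IRQ0] PC=3: IRET -> resume IRQ0 at PC=1 (depth now 1)
Event 8 (EXEC): [IRQ0] PC=1: INC 3 -> ACC=3
Event 9 (EXEC): [IRQ0] PC=2: INC 1 -> ACC=4
Event 10 (EXEC): [IRQ0] PC=3: IRET -> resume MAIN at PC=0 (depth now 0)
Event 11 (EXEC): [MAIN] PC=0: NOP
Event 12 (EXEC): [MAIN] PC=1: INC 1 -> ACC=5
Event 13 (EXEC): [MAIN] PC=2: INC 1 -> ACC=6
Event 14 (EXEC): [MAIN] PC=3: HALT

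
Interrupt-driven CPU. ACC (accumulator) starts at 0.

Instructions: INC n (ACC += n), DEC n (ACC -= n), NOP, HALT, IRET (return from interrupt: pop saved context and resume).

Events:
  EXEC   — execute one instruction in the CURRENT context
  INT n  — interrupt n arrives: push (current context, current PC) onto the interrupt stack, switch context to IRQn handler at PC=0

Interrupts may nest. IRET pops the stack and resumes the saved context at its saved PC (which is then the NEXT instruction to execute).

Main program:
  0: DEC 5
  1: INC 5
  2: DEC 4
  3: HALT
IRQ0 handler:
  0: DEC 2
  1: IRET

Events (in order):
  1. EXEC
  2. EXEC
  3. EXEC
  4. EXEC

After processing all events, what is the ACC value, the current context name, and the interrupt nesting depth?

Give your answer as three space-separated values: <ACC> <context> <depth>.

Answer: -4 MAIN 0

Derivation:
Event 1 (EXEC): [MAIN] PC=0: DEC 5 -> ACC=-5
Event 2 (EXEC): [MAIN] PC=1: INC 5 -> ACC=0
Event 3 (EXEC): [MAIN] PC=2: DEC 4 -> ACC=-4
Event 4 (EXEC): [MAIN] PC=3: HALT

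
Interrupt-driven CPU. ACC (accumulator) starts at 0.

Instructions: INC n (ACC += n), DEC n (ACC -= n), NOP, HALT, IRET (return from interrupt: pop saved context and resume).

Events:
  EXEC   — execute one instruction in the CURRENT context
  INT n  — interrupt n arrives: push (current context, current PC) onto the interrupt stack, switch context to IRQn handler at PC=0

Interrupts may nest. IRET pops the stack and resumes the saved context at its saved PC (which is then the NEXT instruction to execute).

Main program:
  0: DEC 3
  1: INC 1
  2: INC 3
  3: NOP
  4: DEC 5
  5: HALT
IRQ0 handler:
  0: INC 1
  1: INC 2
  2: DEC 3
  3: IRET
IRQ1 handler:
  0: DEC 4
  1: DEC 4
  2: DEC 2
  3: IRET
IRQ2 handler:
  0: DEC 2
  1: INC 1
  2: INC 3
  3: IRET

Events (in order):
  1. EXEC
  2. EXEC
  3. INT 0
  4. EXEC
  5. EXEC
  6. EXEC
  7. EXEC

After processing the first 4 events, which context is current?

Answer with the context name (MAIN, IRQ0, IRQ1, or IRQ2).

Answer: IRQ0

Derivation:
Event 1 (EXEC): [MAIN] PC=0: DEC 3 -> ACC=-3
Event 2 (EXEC): [MAIN] PC=1: INC 1 -> ACC=-2
Event 3 (INT 0): INT 0 arrives: push (MAIN, PC=2), enter IRQ0 at PC=0 (depth now 1)
Event 4 (EXEC): [IRQ0] PC=0: INC 1 -> ACC=-1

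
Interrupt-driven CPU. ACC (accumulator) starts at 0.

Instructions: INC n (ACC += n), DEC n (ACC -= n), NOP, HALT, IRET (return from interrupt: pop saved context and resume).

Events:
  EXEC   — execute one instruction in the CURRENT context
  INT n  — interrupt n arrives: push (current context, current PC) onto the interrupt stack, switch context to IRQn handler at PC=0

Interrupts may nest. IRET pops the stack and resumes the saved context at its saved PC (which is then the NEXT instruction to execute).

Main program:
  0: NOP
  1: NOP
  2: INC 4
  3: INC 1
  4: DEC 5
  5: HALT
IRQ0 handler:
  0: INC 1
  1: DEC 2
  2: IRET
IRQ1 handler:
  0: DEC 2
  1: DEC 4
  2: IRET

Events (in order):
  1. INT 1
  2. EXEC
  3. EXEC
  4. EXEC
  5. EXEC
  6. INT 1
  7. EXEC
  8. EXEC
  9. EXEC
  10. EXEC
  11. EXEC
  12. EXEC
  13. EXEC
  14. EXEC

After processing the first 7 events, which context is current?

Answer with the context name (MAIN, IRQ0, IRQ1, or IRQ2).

Event 1 (INT 1): INT 1 arrives: push (MAIN, PC=0), enter IRQ1 at PC=0 (depth now 1)
Event 2 (EXEC): [IRQ1] PC=0: DEC 2 -> ACC=-2
Event 3 (EXEC): [IRQ1] PC=1: DEC 4 -> ACC=-6
Event 4 (EXEC): [IRQ1] PC=2: IRET -> resume MAIN at PC=0 (depth now 0)
Event 5 (EXEC): [MAIN] PC=0: NOP
Event 6 (INT 1): INT 1 arrives: push (MAIN, PC=1), enter IRQ1 at PC=0 (depth now 1)
Event 7 (EXEC): [IRQ1] PC=0: DEC 2 -> ACC=-8

Answer: IRQ1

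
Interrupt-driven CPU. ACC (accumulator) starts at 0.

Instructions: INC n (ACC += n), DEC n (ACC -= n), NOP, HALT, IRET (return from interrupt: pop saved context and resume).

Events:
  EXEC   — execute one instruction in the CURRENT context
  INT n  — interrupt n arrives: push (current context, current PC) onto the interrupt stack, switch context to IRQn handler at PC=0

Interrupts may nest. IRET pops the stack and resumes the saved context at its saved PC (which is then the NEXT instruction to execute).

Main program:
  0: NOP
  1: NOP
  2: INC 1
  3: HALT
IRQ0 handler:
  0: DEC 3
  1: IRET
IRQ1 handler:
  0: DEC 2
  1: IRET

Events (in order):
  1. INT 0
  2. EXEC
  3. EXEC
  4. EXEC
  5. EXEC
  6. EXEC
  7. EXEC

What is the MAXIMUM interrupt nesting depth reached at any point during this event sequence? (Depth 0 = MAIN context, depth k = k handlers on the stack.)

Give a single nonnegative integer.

Event 1 (INT 0): INT 0 arrives: push (MAIN, PC=0), enter IRQ0 at PC=0 (depth now 1) [depth=1]
Event 2 (EXEC): [IRQ0] PC=0: DEC 3 -> ACC=-3 [depth=1]
Event 3 (EXEC): [IRQ0] PC=1: IRET -> resume MAIN at PC=0 (depth now 0) [depth=0]
Event 4 (EXEC): [MAIN] PC=0: NOP [depth=0]
Event 5 (EXEC): [MAIN] PC=1: NOP [depth=0]
Event 6 (EXEC): [MAIN] PC=2: INC 1 -> ACC=-2 [depth=0]
Event 7 (EXEC): [MAIN] PC=3: HALT [depth=0]
Max depth observed: 1

Answer: 1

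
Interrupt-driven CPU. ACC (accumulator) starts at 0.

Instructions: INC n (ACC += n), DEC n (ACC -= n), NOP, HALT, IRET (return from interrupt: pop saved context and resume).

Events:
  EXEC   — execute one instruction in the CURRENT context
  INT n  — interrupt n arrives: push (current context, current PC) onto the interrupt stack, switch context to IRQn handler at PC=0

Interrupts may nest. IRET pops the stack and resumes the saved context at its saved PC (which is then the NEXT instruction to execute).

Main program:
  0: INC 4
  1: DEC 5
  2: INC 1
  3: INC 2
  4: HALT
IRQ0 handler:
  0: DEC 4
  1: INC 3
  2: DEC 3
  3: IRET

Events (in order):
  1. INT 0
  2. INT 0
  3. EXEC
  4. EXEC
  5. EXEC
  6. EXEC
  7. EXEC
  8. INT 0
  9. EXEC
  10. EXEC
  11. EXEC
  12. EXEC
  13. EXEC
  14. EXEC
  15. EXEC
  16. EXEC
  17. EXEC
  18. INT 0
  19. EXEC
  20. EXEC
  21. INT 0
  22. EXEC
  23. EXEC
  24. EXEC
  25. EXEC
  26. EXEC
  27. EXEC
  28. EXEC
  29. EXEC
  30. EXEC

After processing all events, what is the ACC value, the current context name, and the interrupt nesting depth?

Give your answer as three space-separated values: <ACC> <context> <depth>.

Answer: -18 MAIN 0

Derivation:
Event 1 (INT 0): INT 0 arrives: push (MAIN, PC=0), enter IRQ0 at PC=0 (depth now 1)
Event 2 (INT 0): INT 0 arrives: push (IRQ0, PC=0), enter IRQ0 at PC=0 (depth now 2)
Event 3 (EXEC): [IRQ0] PC=0: DEC 4 -> ACC=-4
Event 4 (EXEC): [IRQ0] PC=1: INC 3 -> ACC=-1
Event 5 (EXEC): [IRQ0] PC=2: DEC 3 -> ACC=-4
Event 6 (EXEC): [IRQ0] PC=3: IRET -> resume IRQ0 at PC=0 (depth now 1)
Event 7 (EXEC): [IRQ0] PC=0: DEC 4 -> ACC=-8
Event 8 (INT 0): INT 0 arrives: push (IRQ0, PC=1), enter IRQ0 at PC=0 (depth now 2)
Event 9 (EXEC): [IRQ0] PC=0: DEC 4 -> ACC=-12
Event 10 (EXEC): [IRQ0] PC=1: INC 3 -> ACC=-9
Event 11 (EXEC): [IRQ0] PC=2: DEC 3 -> ACC=-12
Event 12 (EXEC): [IRQ0] PC=3: IRET -> resume IRQ0 at PC=1 (depth now 1)
Event 13 (EXEC): [IRQ0] PC=1: INC 3 -> ACC=-9
Event 14 (EXEC): [IRQ0] PC=2: DEC 3 -> ACC=-12
Event 15 (EXEC): [IRQ0] PC=3: IRET -> resume MAIN at PC=0 (depth now 0)
Event 16 (EXEC): [MAIN] PC=0: INC 4 -> ACC=-8
Event 17 (EXEC): [MAIN] PC=1: DEC 5 -> ACC=-13
Event 18 (INT 0): INT 0 arrives: push (MAIN, PC=2), enter IRQ0 at PC=0 (depth now 1)
Event 19 (EXEC): [IRQ0] PC=0: DEC 4 -> ACC=-17
Event 20 (EXEC): [IRQ0] PC=1: INC 3 -> ACC=-14
Event 21 (INT 0): INT 0 arrives: push (IRQ0, PC=2), enter IRQ0 at PC=0 (depth now 2)
Event 22 (EXEC): [IRQ0] PC=0: DEC 4 -> ACC=-18
Event 23 (EXEC): [IRQ0] PC=1: INC 3 -> ACC=-15
Event 24 (EXEC): [IRQ0] PC=2: DEC 3 -> ACC=-18
Event 25 (EXEC): [IRQ0] PC=3: IRET -> resume IRQ0 at PC=2 (depth now 1)
Event 26 (EXEC): [IRQ0] PC=2: DEC 3 -> ACC=-21
Event 27 (EXEC): [IRQ0] PC=3: IRET -> resume MAIN at PC=2 (depth now 0)
Event 28 (EXEC): [MAIN] PC=2: INC 1 -> ACC=-20
Event 29 (EXEC): [MAIN] PC=3: INC 2 -> ACC=-18
Event 30 (EXEC): [MAIN] PC=4: HALT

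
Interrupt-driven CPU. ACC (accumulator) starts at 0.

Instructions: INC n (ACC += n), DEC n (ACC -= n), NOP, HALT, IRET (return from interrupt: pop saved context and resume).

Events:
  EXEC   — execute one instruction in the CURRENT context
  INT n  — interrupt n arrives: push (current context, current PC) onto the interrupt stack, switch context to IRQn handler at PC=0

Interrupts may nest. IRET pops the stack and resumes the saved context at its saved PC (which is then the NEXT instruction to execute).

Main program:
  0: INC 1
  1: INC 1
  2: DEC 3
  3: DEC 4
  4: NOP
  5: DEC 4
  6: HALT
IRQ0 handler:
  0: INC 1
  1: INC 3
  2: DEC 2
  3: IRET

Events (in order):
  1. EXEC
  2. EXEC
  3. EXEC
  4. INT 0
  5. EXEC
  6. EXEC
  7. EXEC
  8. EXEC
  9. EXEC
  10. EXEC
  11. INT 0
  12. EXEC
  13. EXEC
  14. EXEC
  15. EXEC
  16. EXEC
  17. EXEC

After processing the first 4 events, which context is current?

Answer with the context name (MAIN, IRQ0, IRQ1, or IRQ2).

Answer: IRQ0

Derivation:
Event 1 (EXEC): [MAIN] PC=0: INC 1 -> ACC=1
Event 2 (EXEC): [MAIN] PC=1: INC 1 -> ACC=2
Event 3 (EXEC): [MAIN] PC=2: DEC 3 -> ACC=-1
Event 4 (INT 0): INT 0 arrives: push (MAIN, PC=3), enter IRQ0 at PC=0 (depth now 1)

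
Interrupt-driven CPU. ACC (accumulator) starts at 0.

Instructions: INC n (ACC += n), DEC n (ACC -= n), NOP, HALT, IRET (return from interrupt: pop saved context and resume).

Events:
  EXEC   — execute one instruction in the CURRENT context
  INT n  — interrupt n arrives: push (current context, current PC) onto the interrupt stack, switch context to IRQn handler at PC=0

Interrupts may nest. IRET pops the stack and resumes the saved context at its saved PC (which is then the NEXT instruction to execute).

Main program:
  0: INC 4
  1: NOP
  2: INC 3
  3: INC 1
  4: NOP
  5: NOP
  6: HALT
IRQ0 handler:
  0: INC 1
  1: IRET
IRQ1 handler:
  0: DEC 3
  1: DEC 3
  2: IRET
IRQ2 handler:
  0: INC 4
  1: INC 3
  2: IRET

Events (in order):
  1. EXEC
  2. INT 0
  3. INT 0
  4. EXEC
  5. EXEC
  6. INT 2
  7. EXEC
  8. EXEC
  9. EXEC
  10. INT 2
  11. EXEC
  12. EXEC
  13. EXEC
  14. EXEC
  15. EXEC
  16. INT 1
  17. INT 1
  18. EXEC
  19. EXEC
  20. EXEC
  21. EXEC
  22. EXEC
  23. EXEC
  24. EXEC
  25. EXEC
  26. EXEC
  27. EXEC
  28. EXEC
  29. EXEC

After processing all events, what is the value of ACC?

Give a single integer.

Answer: 12

Derivation:
Event 1 (EXEC): [MAIN] PC=0: INC 4 -> ACC=4
Event 2 (INT 0): INT 0 arrives: push (MAIN, PC=1), enter IRQ0 at PC=0 (depth now 1)
Event 3 (INT 0): INT 0 arrives: push (IRQ0, PC=0), enter IRQ0 at PC=0 (depth now 2)
Event 4 (EXEC): [IRQ0] PC=0: INC 1 -> ACC=5
Event 5 (EXEC): [IRQ0] PC=1: IRET -> resume IRQ0 at PC=0 (depth now 1)
Event 6 (INT 2): INT 2 arrives: push (IRQ0, PC=0), enter IRQ2 at PC=0 (depth now 2)
Event 7 (EXEC): [IRQ2] PC=0: INC 4 -> ACC=9
Event 8 (EXEC): [IRQ2] PC=1: INC 3 -> ACC=12
Event 9 (EXEC): [IRQ2] PC=2: IRET -> resume IRQ0 at PC=0 (depth now 1)
Event 10 (INT 2): INT 2 arrives: push (IRQ0, PC=0), enter IRQ2 at PC=0 (depth now 2)
Event 11 (EXEC): [IRQ2] PC=0: INC 4 -> ACC=16
Event 12 (EXEC): [IRQ2] PC=1: INC 3 -> ACC=19
Event 13 (EXEC): [IRQ2] PC=2: IRET -> resume IRQ0 at PC=0 (depth now 1)
Event 14 (EXEC): [IRQ0] PC=0: INC 1 -> ACC=20
Event 15 (EXEC): [IRQ0] PC=1: IRET -> resume MAIN at PC=1 (depth now 0)
Event 16 (INT 1): INT 1 arrives: push (MAIN, PC=1), enter IRQ1 at PC=0 (depth now 1)
Event 17 (INT 1): INT 1 arrives: push (IRQ1, PC=0), enter IRQ1 at PC=0 (depth now 2)
Event 18 (EXEC): [IRQ1] PC=0: DEC 3 -> ACC=17
Event 19 (EXEC): [IRQ1] PC=1: DEC 3 -> ACC=14
Event 20 (EXEC): [IRQ1] PC=2: IRET -> resume IRQ1 at PC=0 (depth now 1)
Event 21 (EXEC): [IRQ1] PC=0: DEC 3 -> ACC=11
Event 22 (EXEC): [IRQ1] PC=1: DEC 3 -> ACC=8
Event 23 (EXEC): [IRQ1] PC=2: IRET -> resume MAIN at PC=1 (depth now 0)
Event 24 (EXEC): [MAIN] PC=1: NOP
Event 25 (EXEC): [MAIN] PC=2: INC 3 -> ACC=11
Event 26 (EXEC): [MAIN] PC=3: INC 1 -> ACC=12
Event 27 (EXEC): [MAIN] PC=4: NOP
Event 28 (EXEC): [MAIN] PC=5: NOP
Event 29 (EXEC): [MAIN] PC=6: HALT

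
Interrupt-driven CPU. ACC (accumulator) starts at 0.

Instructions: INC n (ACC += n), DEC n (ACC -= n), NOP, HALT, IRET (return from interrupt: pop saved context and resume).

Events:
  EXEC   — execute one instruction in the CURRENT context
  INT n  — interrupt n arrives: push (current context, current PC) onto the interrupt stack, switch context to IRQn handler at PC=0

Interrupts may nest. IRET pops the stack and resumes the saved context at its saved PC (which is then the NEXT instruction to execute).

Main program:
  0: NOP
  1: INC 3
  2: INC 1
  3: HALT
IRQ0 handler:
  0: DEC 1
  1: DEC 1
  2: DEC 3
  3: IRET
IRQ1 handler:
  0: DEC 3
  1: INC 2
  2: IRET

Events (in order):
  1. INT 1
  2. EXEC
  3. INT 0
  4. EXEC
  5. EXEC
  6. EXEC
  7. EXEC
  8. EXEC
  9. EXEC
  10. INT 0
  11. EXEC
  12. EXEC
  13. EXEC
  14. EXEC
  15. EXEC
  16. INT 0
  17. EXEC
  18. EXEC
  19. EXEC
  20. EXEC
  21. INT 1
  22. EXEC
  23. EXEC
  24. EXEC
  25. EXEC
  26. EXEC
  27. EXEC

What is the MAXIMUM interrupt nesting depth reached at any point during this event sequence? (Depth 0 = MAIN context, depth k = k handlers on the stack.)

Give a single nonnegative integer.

Event 1 (INT 1): INT 1 arrives: push (MAIN, PC=0), enter IRQ1 at PC=0 (depth now 1) [depth=1]
Event 2 (EXEC): [IRQ1] PC=0: DEC 3 -> ACC=-3 [depth=1]
Event 3 (INT 0): INT 0 arrives: push (IRQ1, PC=1), enter IRQ0 at PC=0 (depth now 2) [depth=2]
Event 4 (EXEC): [IRQ0] PC=0: DEC 1 -> ACC=-4 [depth=2]
Event 5 (EXEC): [IRQ0] PC=1: DEC 1 -> ACC=-5 [depth=2]
Event 6 (EXEC): [IRQ0] PC=2: DEC 3 -> ACC=-8 [depth=2]
Event 7 (EXEC): [IRQ0] PC=3: IRET -> resume IRQ1 at PC=1 (depth now 1) [depth=1]
Event 8 (EXEC): [IRQ1] PC=1: INC 2 -> ACC=-6 [depth=1]
Event 9 (EXEC): [IRQ1] PC=2: IRET -> resume MAIN at PC=0 (depth now 0) [depth=0]
Event 10 (INT 0): INT 0 arrives: push (MAIN, PC=0), enter IRQ0 at PC=0 (depth now 1) [depth=1]
Event 11 (EXEC): [IRQ0] PC=0: DEC 1 -> ACC=-7 [depth=1]
Event 12 (EXEC): [IRQ0] PC=1: DEC 1 -> ACC=-8 [depth=1]
Event 13 (EXEC): [IRQ0] PC=2: DEC 3 -> ACC=-11 [depth=1]
Event 14 (EXEC): [IRQ0] PC=3: IRET -> resume MAIN at PC=0 (depth now 0) [depth=0]
Event 15 (EXEC): [MAIN] PC=0: NOP [depth=0]
Event 16 (INT 0): INT 0 arrives: push (MAIN, PC=1), enter IRQ0 at PC=0 (depth now 1) [depth=1]
Event 17 (EXEC): [IRQ0] PC=0: DEC 1 -> ACC=-12 [depth=1]
Event 18 (EXEC): [IRQ0] PC=1: DEC 1 -> ACC=-13 [depth=1]
Event 19 (EXEC): [IRQ0] PC=2: DEC 3 -> ACC=-16 [depth=1]
Event 20 (EXEC): [IRQ0] PC=3: IRET -> resume MAIN at PC=1 (depth now 0) [depth=0]
Event 21 (INT 1): INT 1 arrives: push (MAIN, PC=1), enter IRQ1 at PC=0 (depth now 1) [depth=1]
Event 22 (EXEC): [IRQ1] PC=0: DEC 3 -> ACC=-19 [depth=1]
Event 23 (EXEC): [IRQ1] PC=1: INC 2 -> ACC=-17 [depth=1]
Event 24 (EXEC): [IRQ1] PC=2: IRET -> resume MAIN at PC=1 (depth now 0) [depth=0]
Event 25 (EXEC): [MAIN] PC=1: INC 3 -> ACC=-14 [depth=0]
Event 26 (EXEC): [MAIN] PC=2: INC 1 -> ACC=-13 [depth=0]
Event 27 (EXEC): [MAIN] PC=3: HALT [depth=0]
Max depth observed: 2

Answer: 2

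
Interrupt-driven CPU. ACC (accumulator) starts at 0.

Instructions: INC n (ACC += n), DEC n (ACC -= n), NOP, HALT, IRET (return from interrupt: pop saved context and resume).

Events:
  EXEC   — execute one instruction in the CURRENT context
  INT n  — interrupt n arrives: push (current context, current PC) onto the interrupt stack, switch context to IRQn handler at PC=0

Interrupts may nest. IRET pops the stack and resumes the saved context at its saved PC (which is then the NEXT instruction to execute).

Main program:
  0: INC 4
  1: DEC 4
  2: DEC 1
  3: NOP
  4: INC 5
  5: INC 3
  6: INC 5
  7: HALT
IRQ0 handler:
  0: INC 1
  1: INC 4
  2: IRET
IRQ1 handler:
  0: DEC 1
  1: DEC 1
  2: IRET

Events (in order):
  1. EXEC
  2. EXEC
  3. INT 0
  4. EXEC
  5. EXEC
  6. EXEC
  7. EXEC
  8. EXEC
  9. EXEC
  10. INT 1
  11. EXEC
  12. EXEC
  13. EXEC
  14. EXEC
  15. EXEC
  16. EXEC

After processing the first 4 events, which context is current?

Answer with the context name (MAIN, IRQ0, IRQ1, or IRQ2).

Event 1 (EXEC): [MAIN] PC=0: INC 4 -> ACC=4
Event 2 (EXEC): [MAIN] PC=1: DEC 4 -> ACC=0
Event 3 (INT 0): INT 0 arrives: push (MAIN, PC=2), enter IRQ0 at PC=0 (depth now 1)
Event 4 (EXEC): [IRQ0] PC=0: INC 1 -> ACC=1

Answer: IRQ0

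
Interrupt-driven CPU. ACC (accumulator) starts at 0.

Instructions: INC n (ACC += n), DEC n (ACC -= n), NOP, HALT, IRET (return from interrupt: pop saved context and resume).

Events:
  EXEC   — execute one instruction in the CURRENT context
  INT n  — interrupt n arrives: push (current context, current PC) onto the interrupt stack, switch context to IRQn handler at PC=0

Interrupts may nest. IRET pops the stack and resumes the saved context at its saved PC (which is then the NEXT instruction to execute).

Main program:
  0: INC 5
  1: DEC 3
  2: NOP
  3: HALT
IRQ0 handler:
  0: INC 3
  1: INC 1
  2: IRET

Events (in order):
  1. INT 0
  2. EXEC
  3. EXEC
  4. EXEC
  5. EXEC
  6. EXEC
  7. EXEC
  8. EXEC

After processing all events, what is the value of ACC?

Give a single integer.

Event 1 (INT 0): INT 0 arrives: push (MAIN, PC=0), enter IRQ0 at PC=0 (depth now 1)
Event 2 (EXEC): [IRQ0] PC=0: INC 3 -> ACC=3
Event 3 (EXEC): [IRQ0] PC=1: INC 1 -> ACC=4
Event 4 (EXEC): [IRQ0] PC=2: IRET -> resume MAIN at PC=0 (depth now 0)
Event 5 (EXEC): [MAIN] PC=0: INC 5 -> ACC=9
Event 6 (EXEC): [MAIN] PC=1: DEC 3 -> ACC=6
Event 7 (EXEC): [MAIN] PC=2: NOP
Event 8 (EXEC): [MAIN] PC=3: HALT

Answer: 6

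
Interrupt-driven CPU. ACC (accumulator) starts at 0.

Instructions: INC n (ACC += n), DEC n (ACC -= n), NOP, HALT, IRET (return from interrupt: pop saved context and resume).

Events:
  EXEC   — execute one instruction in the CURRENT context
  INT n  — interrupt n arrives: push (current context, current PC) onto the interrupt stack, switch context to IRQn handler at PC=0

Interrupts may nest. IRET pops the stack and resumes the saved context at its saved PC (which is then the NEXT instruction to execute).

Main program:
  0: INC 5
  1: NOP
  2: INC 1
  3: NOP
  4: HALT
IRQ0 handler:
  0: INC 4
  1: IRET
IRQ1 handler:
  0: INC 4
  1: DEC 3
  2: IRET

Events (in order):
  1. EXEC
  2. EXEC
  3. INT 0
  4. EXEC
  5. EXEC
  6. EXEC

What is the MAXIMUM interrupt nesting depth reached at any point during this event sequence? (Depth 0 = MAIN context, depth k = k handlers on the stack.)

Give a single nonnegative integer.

Answer: 1

Derivation:
Event 1 (EXEC): [MAIN] PC=0: INC 5 -> ACC=5 [depth=0]
Event 2 (EXEC): [MAIN] PC=1: NOP [depth=0]
Event 3 (INT 0): INT 0 arrives: push (MAIN, PC=2), enter IRQ0 at PC=0 (depth now 1) [depth=1]
Event 4 (EXEC): [IRQ0] PC=0: INC 4 -> ACC=9 [depth=1]
Event 5 (EXEC): [IRQ0] PC=1: IRET -> resume MAIN at PC=2 (depth now 0) [depth=0]
Event 6 (EXEC): [MAIN] PC=2: INC 1 -> ACC=10 [depth=0]
Max depth observed: 1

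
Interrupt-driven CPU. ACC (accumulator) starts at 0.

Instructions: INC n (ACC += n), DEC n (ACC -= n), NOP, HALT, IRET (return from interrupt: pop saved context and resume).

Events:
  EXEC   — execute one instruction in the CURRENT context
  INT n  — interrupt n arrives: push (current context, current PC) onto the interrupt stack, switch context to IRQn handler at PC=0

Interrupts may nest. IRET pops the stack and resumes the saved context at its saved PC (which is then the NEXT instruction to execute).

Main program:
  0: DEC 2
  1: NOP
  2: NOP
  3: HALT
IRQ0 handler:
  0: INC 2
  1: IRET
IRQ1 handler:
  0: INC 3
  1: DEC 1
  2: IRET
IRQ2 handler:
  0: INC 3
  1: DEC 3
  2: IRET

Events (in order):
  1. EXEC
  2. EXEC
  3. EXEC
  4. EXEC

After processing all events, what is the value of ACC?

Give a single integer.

Event 1 (EXEC): [MAIN] PC=0: DEC 2 -> ACC=-2
Event 2 (EXEC): [MAIN] PC=1: NOP
Event 3 (EXEC): [MAIN] PC=2: NOP
Event 4 (EXEC): [MAIN] PC=3: HALT

Answer: -2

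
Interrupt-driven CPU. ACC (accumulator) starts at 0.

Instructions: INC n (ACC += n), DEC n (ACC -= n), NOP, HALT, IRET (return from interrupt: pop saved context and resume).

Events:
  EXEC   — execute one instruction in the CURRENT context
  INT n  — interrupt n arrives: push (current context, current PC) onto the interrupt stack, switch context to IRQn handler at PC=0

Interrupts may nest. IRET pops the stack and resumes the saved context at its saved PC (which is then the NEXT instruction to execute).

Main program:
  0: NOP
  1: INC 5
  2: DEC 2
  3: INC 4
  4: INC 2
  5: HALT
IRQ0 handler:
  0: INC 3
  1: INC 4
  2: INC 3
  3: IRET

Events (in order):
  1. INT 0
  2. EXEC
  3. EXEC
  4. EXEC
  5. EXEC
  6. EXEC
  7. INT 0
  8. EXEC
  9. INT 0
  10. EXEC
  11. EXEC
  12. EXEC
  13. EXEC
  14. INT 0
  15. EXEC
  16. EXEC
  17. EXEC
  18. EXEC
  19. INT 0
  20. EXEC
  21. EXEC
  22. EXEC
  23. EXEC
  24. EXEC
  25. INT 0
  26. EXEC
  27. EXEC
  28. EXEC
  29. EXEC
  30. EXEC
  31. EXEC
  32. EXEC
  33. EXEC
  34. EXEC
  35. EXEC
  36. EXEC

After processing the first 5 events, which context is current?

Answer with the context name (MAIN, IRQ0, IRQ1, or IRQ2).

Event 1 (INT 0): INT 0 arrives: push (MAIN, PC=0), enter IRQ0 at PC=0 (depth now 1)
Event 2 (EXEC): [IRQ0] PC=0: INC 3 -> ACC=3
Event 3 (EXEC): [IRQ0] PC=1: INC 4 -> ACC=7
Event 4 (EXEC): [IRQ0] PC=2: INC 3 -> ACC=10
Event 5 (EXEC): [IRQ0] PC=3: IRET -> resume MAIN at PC=0 (depth now 0)

Answer: MAIN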